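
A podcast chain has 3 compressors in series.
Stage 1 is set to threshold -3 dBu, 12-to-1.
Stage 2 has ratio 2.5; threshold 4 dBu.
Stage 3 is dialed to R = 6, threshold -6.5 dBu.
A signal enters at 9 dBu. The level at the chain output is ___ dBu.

-5.75 dBu

Stage 1: overshoot 12 dB → 12/12 = 1 dB → -2 dBu.
Stage 2: below threshold (-2 ≤ 4); passes unchanged; output -2 dBu.
Stage 3: 4.5 dB above -6.5 dBu, reduced 6:1 to 0.75 dB above → -5.75 dBu.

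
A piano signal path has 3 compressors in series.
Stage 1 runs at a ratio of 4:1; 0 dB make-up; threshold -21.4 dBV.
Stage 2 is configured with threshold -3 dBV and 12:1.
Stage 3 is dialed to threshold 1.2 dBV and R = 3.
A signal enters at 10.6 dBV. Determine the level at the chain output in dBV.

-13.4 dBV

Stage 1: 32 dB above -21.4 dBV, reduced 4:1 to 8 dB above → -13.4 dBV.
Stage 2: -13.4 dBV ≤ -3 dBV, so stage 2 doesn't engage; output -13.4 dBV.
Stage 3: below threshold (-13.4 ≤ 1.2); passes unchanged; output -13.4 dBV.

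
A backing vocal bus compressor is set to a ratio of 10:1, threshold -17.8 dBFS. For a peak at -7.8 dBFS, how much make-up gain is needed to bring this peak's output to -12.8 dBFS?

4 dB

Without make-up, output = threshold + overshoot/10 = -17.8 + 1 = -16.8 dBFS.
Gap to target: 4 dB.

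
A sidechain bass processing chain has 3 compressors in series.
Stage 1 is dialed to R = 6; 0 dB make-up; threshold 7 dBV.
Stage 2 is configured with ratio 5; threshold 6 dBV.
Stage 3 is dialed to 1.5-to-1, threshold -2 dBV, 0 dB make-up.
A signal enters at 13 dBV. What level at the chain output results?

Stage 1: 13 dBV is 6 dB over 7 dBV; at 6:1 that becomes 1 dB over, giving 8 dBV.
Stage 2: 2 dB above 6 dBV, reduced 5:1 to 0.4 dB above → 6.4 dBV.
Stage 3: overshoot 8.4 dB → 8.4/1.5 = 5.6 dB → 3.6 dBV.

3.6 dBV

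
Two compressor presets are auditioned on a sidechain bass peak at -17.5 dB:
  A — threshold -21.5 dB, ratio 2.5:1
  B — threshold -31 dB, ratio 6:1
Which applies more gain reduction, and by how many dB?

B, by 8.85 dB

A: GR = 4 − 4/2.5 = 2.4 dB.
B: GR = 13.5 − 13.5/6 = 11.25 dB.
Difference: 8.85 dB in favour of B.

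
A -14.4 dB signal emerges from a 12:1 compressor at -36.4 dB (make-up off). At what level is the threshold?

Let T be the threshold. Output overshoot = (input overshoot)/R, so -36.4 − T = (-14.4 − T)/12.
12·(-36.4 − T) = -14.4 − T → 11·T = -436.8 − (-14.4) = -422.4.
T = -422.4/11 = -38.4 dB.

-38.4 dB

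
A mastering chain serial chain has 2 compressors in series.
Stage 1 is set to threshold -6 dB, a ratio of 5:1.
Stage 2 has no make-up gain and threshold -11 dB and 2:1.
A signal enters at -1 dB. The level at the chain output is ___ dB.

Stage 1: -1 dB is 5 dB over -6 dB; at 5:1 that becomes 1 dB over, giving -5 dB.
Stage 2: 6 dB above -11 dB, reduced 2:1 to 3 dB above → -8 dB.

-8 dB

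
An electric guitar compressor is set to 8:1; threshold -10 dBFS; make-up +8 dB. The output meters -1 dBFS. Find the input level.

Before make-up, the level was -1 − 8 = -9 dBFS.
The compressed level sits -9 − (-10) = 1 dB over threshold.
Undo the ratio: input overshoot = 1 × 8 = 8 dB, giving input = -2 dBFS.

-2 dBFS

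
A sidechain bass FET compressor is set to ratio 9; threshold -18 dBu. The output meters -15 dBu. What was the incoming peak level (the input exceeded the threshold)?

9 dBu

The compressed level sits -15 − (-18) = 3 dB over threshold.
Input overshoot = R × output overshoot = 27 dB → input = -18 + 27 = 9 dBu.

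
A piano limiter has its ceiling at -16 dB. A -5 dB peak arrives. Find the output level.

A brickwall limiter is an ∞:1 compressor: any input above the ceiling is clamped to -16 dB.

-16 dB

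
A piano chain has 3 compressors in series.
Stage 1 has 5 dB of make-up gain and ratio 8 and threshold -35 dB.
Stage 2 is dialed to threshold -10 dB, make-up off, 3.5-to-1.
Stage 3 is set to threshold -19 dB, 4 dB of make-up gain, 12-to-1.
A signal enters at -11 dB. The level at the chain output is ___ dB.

-23 dB

Stage 1: -11 dB is 24 dB over -35 dB; at 8:1 that becomes 3 dB over, giving -32 dB; +5 dB make-up → -27 dB.
Stage 2: -27 dB is at or below the -10 dB threshold — no compression; output -27 dB.
Stage 3: -27 dB is at or below the -19 dB threshold — no compression; make-up brings it to -23 dB.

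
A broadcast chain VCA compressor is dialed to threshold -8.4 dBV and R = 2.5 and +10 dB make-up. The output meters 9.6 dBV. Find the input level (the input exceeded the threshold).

11.6 dBV

Stripping the +10 dB make-up gives -0.4 dBV at the gain stage.
The compressed level sits -0.4 − (-8.4) = 8 dB over threshold.
Input overshoot = R × output overshoot = 20 dB → input = -8.4 + 20 = 11.6 dBV.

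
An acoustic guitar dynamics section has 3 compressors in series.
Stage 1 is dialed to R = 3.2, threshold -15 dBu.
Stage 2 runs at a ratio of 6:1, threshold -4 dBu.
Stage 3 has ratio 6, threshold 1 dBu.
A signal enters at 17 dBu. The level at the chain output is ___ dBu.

Stage 1: 17 dBu is 32 dB over -15 dBu; at 3.2:1 that becomes 10 dB over, giving -5 dBu.
Stage 2: below threshold (-5 ≤ -4); passes unchanged; output -5 dBu.
Stage 3: -5 dBu is at or below the 1 dBu threshold — no compression; output -5 dBu.

-5 dBu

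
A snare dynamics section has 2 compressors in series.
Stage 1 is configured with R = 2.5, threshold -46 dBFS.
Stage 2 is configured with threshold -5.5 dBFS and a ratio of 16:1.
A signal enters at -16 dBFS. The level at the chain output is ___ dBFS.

Stage 1: overshoot 30 dB → 30/2.5 = 12 dB → -34 dBFS.
Stage 2: below threshold (-34 ≤ -5.5); passes unchanged; output -34 dBFS.

-34 dBFS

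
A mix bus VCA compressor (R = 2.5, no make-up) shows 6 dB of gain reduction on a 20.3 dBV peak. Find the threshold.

10.3 dBV

Input is 10 dB above T (since output overshoot × R = input overshoot: (14.3 − T)·2.5 = 20.3 − T gives T = 10.3 dBV).
Check: 10.3 + (20.3 − 10.3)/2.5 = 10.3 + 4 = 14.3 dBV. ✓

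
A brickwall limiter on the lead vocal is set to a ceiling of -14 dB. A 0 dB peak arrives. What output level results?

At ∞:1, everything above -14 dB is held at the ceiling.

-14 dB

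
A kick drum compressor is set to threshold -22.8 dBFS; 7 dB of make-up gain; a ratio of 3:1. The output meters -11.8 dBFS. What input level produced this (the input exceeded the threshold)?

-10.8 dBFS

Before make-up, the level was -11.8 − 7 = -18.8 dBFS.
Post-compression overshoot = -18.8 − (-22.8) = 4 dB.
Before 3:1 compression the overshoot was 4 × 3 = 12 dB, so input = -22.8 + 12 = -10.8 dBFS.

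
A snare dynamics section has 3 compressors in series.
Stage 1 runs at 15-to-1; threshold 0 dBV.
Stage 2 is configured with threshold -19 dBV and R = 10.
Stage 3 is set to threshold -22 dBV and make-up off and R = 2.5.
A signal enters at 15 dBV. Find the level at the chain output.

-20 dBV

Stage 1: 15 dB above 0 dBV, reduced 15:1 to 1 dB above → 1 dBV.
Stage 2: overshoot 20 dB → 20/10 = 2 dB → -17 dBV.
Stage 3: overshoot 5 dB → 5/2.5 = 2 dB → -20 dBV.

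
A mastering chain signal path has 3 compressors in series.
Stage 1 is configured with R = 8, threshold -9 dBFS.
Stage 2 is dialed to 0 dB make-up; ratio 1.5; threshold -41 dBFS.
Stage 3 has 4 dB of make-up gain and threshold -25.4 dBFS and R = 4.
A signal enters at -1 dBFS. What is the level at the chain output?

Stage 1: -1 dBFS is 8 dB over -9 dBFS; at 8:1 that becomes 1 dB over, giving -8 dBFS.
Stage 2: -8 dBFS is 33 dB over -41 dBFS; at 1.5:1 that becomes 22 dB over, giving -19 dBFS.
Stage 3: overshoot 6.4 dB → 6.4/4 = 1.6 dB → -23.8 dBFS; +4 dB make-up → -19.8 dBFS.

-19.8 dBFS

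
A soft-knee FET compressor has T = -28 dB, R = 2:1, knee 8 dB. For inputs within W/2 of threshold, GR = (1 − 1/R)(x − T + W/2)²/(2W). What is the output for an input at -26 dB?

-27.125 dB

x − T + W/2 = -26 − (-28) + 4 = 6.
GR = (1 − 1/2) × 6² / 16 = 0.5 × 36 / 16 = 1.125 dB.
Output = -26 − 1.125 = -27.125 dB.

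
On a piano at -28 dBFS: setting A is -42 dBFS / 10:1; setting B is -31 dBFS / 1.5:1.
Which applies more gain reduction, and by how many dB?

A, by 11.6 dB

A: GR = 14 − 14/10 = 12.6 dB.
B: GR = 3 − 3/1.5 = 1 dB.
A applies 11.6 dB more gain reduction.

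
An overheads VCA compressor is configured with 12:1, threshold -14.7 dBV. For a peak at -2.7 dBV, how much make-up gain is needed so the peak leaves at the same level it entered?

11 dB

Without make-up, output = threshold + overshoot/12 = -14.7 + 1 = -13.7 dBV.
Gap to target: 11 dB.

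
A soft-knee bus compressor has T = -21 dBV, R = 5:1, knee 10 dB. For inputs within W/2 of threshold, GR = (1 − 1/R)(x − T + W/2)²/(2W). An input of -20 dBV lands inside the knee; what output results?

-21.44 dBV

x − T + W/2 = -20 − (-21) + 5 = 6.
GR = (1 − 1/5) × 6² / 20 = 0.8 × 36 / 20 = 1.44 dB.
Output = -20 − 1.44 = -21.44 dBV.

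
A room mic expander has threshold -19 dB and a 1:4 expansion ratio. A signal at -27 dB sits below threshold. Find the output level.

Undershoot = (-19) − (-27) = 8 dB.
At 1:4, that expands to 32 dB under threshold.
Output = -19 − 32 = -51 dB.

-51 dB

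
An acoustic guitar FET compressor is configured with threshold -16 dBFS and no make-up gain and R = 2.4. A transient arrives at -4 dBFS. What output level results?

-11 dBFS

Overshoot: -4 − (-16) = 12 dB.
At 2.4:1 the overshoot is divided by 2.4, leaving 5 dB above threshold.
Output = -16 + 5 = -11 dBFS.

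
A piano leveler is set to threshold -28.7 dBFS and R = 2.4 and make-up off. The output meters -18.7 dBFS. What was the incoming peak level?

-4.7 dBFS

Post-compression overshoot = -18.7 − (-28.7) = 10 dB.
Input overshoot = R × output overshoot = 24 dB → input = -28.7 + 24 = -4.7 dBFS.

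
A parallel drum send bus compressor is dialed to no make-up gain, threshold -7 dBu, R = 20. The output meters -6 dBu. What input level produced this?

13 dBu

That's 1 dB above the -7 dBu threshold.
Before 20:1 compression the overshoot was 1 × 20 = 20 dB, so input = -7 + 20 = 13 dBu.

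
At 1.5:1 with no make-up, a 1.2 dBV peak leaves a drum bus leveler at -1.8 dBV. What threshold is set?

-7.8 dBV

Gain reduction = 1.2 − (-1.8) = 3 dB; output overshoot = GR / (R − 1) = 3 / 0.5 = 6 dB.
Threshold = output − output overshoot = -1.8 − 6 = -7.8 dBV.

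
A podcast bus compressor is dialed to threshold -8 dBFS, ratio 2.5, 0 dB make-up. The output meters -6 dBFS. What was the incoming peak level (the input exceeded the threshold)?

The compressed level sits -6 − (-8) = 2 dB over threshold.
Input overshoot = R × output overshoot = 5 dB → input = -8 + 5 = -3 dBFS.

-3 dBFS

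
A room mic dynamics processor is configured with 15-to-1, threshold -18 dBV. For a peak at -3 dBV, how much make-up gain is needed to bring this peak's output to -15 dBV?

The peak compresses to -18 + 15/15 = -17 dBV.
To reach -15 dBV requires -15 − (-17) = 2 dB of make-up.

2 dB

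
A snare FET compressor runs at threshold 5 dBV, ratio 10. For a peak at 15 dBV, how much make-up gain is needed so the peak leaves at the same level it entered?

Overshoot 10 dB → 10/10 = 1 dB after compression, so the compressed level is 5 + 1 = 6 dBV.
Make-up = target − compressed = 15 − 6 = 9 dB.

9 dB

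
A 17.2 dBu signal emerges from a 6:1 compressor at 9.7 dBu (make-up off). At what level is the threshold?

Let T be the threshold. Output overshoot = (input overshoot)/R, so 9.7 − T = (17.2 − T)/6.
6·(9.7 − T) = 17.2 − T → 5·T = 58.2 − 17.2 = 41.
T = 41/5 = 8.2 dBu.

8.2 dBu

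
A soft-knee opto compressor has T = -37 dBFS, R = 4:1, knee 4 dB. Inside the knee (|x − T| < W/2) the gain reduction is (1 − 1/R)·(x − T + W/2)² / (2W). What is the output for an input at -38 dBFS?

-38.09375 dBFS

x − T + W/2 = -38 − (-37) + 2 = 1.
GR = (1 − 1/4) × 1² / 8 = 0.75 × 1 / 8 = 0.09375 dB.
Output = -38 − 0.09375 = -38.09375 dBFS.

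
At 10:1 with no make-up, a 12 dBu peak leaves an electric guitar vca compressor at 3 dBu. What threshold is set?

2 dBu

Let T be the threshold. Output overshoot = (input overshoot)/R, so 3 − T = (12 − T)/10.
10·(3 − T) = 12 − T → 9·T = 30 − 12 = 18.
T = 18/9 = 2 dBu.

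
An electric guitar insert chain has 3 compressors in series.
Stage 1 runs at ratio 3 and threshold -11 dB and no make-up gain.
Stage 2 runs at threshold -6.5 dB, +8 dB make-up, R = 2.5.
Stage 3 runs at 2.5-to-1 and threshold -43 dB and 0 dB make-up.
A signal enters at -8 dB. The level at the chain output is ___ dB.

Stage 1: -8 dB is 3 dB over -11 dB; at 3:1 that becomes 1 dB over, giving -10 dB.
Stage 2: below threshold (-10 ≤ -6.5); passes unchanged; make-up brings it to -2 dB.
Stage 3: overshoot 41 dB → 41/2.5 = 16.4 dB → -26.6 dB.

-26.6 dB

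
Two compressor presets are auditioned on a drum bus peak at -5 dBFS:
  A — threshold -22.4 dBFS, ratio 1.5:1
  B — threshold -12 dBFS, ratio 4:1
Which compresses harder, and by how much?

A: GR = 17.4 − 17.4/1.5 = 5.8 dB.
B: GR = 7 − 7/4 = 5.25 dB.
Difference: 0.55 dB in favour of A.

A, by 0.55 dB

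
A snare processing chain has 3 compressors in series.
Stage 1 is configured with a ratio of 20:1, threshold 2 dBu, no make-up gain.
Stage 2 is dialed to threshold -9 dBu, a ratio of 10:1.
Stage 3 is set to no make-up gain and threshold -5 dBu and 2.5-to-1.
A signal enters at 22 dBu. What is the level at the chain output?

-7.8 dBu

Stage 1: 22 dBu is 20 dB over 2 dBu; at 20:1 that becomes 1 dB over, giving 3 dBu.
Stage 2: overshoot 12 dB → 12/10 = 1.2 dB → -7.8 dBu.
Stage 3: -7.8 dBu is at or below the -5 dBu threshold — no compression; output -7.8 dBu.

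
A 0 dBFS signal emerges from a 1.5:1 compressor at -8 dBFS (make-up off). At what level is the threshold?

-24 dBFS

Let T be the threshold. Output overshoot = (input overshoot)/R, so -8 − T = (0 − T)/1.5.
1.5·(-8 − T) = 0 − T → 0.5·T = -12 − 0 = -12.
T = -12/0.5 = -24 dBFS.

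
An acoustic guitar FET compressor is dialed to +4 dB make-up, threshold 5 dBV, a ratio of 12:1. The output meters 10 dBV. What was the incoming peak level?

17 dBV

Stripping the +4 dB make-up gives 6 dBV at the gain stage.
The compressed level sits 6 − 5 = 1 dB over threshold.
Before 12:1 compression the overshoot was 1 × 12 = 12 dB, so input = 5 + 12 = 17 dBV.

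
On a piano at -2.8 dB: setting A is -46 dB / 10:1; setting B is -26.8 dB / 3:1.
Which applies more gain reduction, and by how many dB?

A: 43.2 dB over, compressed to 4.32 dB over, so 38.88 dB of GR.
B: 24 dB over, compressed to 8 dB over, so 16 dB of GR.
A applies 22.88 dB more gain reduction.

A, by 22.88 dB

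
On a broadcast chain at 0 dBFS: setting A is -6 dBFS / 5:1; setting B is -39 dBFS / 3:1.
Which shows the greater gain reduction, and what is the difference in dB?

B, by 21.2 dB

A: GR = 6 − 6/5 = 4.8 dB.
B: GR = 39 − 39/3 = 26 dB.
B applies 21.2 dB more gain reduction.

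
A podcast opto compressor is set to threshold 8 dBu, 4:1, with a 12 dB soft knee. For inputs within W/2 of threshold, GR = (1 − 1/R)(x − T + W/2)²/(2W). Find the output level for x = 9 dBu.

x − T + W/2 = 9 − 8 + 6 = 7.
GR = (1 − 1/4) × 7² / 24 = 0.75 × 49 / 24 = 1.53125 dB.
Output = 9 − 1.53125 = 7.46875 dBu.

7.46875 dBu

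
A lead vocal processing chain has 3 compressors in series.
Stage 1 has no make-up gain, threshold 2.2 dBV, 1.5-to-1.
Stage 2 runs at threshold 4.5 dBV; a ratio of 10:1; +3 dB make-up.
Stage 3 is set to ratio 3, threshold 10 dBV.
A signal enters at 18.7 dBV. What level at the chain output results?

8.37 dBV

Stage 1: 18.7 dBV is 16.5 dB over 2.2 dBV; at 1.5:1 that becomes 11 dB over, giving 13.2 dBV.
Stage 2: 13.2 dBV is 8.7 dB over 4.5 dBV; at 10:1 that becomes 0.87 dB over, giving 5.37 dBV; +3 dB make-up → 8.37 dBV.
Stage 3: 8.37 dBV ≤ 10 dBV, so stage 3 doesn't engage; output 8.37 dBV.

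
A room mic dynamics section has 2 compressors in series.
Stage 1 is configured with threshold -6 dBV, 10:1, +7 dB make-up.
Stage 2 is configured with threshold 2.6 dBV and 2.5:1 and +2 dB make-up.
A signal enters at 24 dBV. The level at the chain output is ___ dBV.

5.16 dBV

Stage 1: 24 dBV is 30 dB over -6 dBV; at 10:1 that becomes 3 dB over, giving -3 dBV; +7 dB make-up → 4 dBV.
Stage 2: 1.4 dB above 2.6 dBV, reduced 2.5:1 to 0.56 dB above → 3.16 dBV; +2 dB make-up → 5.16 dBV.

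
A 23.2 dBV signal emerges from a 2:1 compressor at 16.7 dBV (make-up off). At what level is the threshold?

10.2 dBV

Let T be the threshold. Output overshoot = (input overshoot)/R, so 16.7 − T = (23.2 − T)/2.
2·(16.7 − T) = 23.2 − T → 1·T = 33.4 − 23.2 = 10.2.
T = 10.2/1 = 10.2 dBV.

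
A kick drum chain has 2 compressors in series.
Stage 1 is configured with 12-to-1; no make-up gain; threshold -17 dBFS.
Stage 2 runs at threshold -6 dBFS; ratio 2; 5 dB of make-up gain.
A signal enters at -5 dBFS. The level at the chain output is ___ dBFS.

Stage 1: 12 dB above -17 dBFS, reduced 12:1 to 1 dB above → -16 dBFS.
Stage 2: -16 dBFS is at or below the -6 dBFS threshold — no compression; make-up brings it to -11 dBFS.

-11 dBFS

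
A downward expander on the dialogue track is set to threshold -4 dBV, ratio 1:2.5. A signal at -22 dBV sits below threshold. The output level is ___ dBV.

-49 dBV

Undershoot = (-4) − (-22) = 18 dB.
At 1:2.5, that expands to 45 dB under threshold.
Output = -4 − 45 = -49 dBV.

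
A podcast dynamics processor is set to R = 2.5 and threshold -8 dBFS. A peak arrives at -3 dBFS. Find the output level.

-6 dBFS

-3 dBFS sits 5 dB over threshold.
At 2.5:1 the overshoot is divided by 2.5, leaving 2 dB above threshold.
Output = -8 + 2 = -6 dBFS.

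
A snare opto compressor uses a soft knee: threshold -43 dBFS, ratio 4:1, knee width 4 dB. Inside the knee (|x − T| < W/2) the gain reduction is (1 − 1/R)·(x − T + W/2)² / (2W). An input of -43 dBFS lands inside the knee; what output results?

-43.375 dBFS

x − T + W/2 = -43 − (-43) + 2 = 2.
GR = (1 − 1/4) × 2² / 8 = 0.75 × 4 / 8 = 0.375 dB.
Output = -43 − 0.375 = -43.375 dBFS.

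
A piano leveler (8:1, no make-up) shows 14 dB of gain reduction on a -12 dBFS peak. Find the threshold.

-28 dBFS

Input is 16 dB above T (since output overshoot × R = input overshoot: (-26 − T)·8 = -12 − T gives T = -28 dBFS).
Check: -28 + (-12 − (-28))/8 = -28 + 2 = -26 dBFS. ✓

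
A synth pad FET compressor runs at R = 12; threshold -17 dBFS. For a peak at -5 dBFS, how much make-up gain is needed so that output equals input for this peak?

11 dB

Overshoot 12 dB → 12/12 = 1 dB after compression, so the compressed level is -17 + 1 = -16 dBFS.
Make-up = target − compressed = -5 − (-16) = 11 dB.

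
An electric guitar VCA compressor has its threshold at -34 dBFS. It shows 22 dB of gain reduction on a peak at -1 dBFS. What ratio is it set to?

Input overshoot = -1 − (-34) = 33 dB.
Output overshoot = 33 − 22 = 11 dB.
Ratio = input overshoot / output overshoot = 33 / 11 = 3.

3:1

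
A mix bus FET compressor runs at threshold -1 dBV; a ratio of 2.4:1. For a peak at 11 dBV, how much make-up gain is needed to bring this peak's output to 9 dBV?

The peak compresses to -1 + 12/2.4 = 4 dBV.
To reach 9 dBV requires 9 − 4 = 5 dB of make-up.

5 dB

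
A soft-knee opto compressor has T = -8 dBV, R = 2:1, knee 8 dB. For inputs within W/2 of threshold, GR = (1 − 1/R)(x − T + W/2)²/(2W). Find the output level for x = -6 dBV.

x − T + W/2 = -6 − (-8) + 4 = 6.
GR = (1 − 1/2) × 6² / 16 = 0.5 × 36 / 16 = 1.125 dB.
Output = -6 − 1.125 = -7.125 dBV.

-7.125 dBV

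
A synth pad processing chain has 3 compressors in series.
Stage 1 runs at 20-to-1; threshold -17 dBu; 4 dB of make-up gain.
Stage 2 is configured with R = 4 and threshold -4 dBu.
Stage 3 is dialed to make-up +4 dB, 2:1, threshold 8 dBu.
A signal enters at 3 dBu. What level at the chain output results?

-8 dBu

Stage 1: 3 dBu is 20 dB over -17 dBu; at 20:1 that becomes 1 dB over, giving -16 dBu; +4 dB make-up → -12 dBu.
Stage 2: below threshold (-12 ≤ -4); passes unchanged; output -12 dBu.
Stage 3: -12 dBu ≤ 8 dBu, so stage 3 doesn't engage; make-up brings it to -8 dBu.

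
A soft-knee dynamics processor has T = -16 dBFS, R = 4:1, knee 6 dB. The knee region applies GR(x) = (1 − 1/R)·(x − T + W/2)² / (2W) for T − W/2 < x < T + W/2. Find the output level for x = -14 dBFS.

-15.5625 dBFS

x − T + W/2 = -14 − (-16) + 3 = 5.
GR = (1 − 1/4) × 5² / 12 = 0.75 × 25 / 12 = 1.5625 dB.
Output = -14 − 1.5625 = -15.5625 dBFS.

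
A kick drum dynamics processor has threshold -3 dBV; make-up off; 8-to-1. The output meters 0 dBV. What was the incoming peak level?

21 dBV

That's 3 dB above the -3 dBV threshold.
Before 8:1 compression the overshoot was 3 × 8 = 24 dB, so input = -3 + 24 = 21 dBV.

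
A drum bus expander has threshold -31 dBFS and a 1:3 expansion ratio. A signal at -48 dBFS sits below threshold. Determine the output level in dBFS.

Undershoot = (-31) − (-48) = 17 dB.
At 1:3, that expands to 51 dB under threshold.
Output = -31 − 51 = -82 dBFS.

-82 dBFS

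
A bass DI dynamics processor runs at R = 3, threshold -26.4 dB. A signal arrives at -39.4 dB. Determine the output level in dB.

-39.4 dB is 13 dB below the -26.4 dB threshold, so no gain reduction is applied.
Output = input = -39.4 dB.

-39.4 dB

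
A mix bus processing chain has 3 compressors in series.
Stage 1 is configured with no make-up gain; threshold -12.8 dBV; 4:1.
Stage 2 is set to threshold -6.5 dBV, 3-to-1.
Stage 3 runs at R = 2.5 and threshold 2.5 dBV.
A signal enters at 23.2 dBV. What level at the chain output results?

-5.6 dBV

Stage 1: overshoot 36 dB → 36/4 = 9 dB → -3.8 dBV.
Stage 2: overshoot 2.7 dB → 2.7/3 = 0.9 dB → -5.6 dBV.
Stage 3: -5.6 dBV ≤ 2.5 dBV, so stage 3 doesn't engage; output -5.6 dBV.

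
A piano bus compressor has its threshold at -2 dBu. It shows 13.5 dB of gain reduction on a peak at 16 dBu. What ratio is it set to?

4:1

Input overshoot = 16 − (-2) = 18 dB.
Output overshoot = 18 − 13.5 = 4.5 dB.
Ratio = input overshoot / output overshoot = 18 / 4.5 = 4.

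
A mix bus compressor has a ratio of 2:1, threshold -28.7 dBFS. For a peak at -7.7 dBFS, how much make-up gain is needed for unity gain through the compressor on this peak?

10.5 dB

The peak compresses to -28.7 + 21/2 = -18.2 dBFS.
To reach -7.7 dBFS requires -7.7 − (-18.2) = 10.5 dB of make-up.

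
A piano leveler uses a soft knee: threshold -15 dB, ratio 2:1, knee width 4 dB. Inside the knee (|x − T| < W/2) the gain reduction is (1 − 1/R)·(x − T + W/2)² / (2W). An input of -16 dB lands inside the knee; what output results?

-16.0625 dB

x − T + W/2 = -16 − (-15) + 2 = 1.
GR = (1 − 1/2) × 1² / 8 = 0.5 × 1 / 8 = 0.0625 dB.
Output = -16 − 0.0625 = -16.0625 dB.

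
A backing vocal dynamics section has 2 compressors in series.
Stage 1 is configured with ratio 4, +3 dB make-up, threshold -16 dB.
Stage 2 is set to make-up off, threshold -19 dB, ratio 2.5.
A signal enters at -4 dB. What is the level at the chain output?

-15.4 dB

Stage 1: 12 dB above -16 dB, reduced 4:1 to 3 dB above → -13 dB; +3 dB make-up → -10 dB.
Stage 2: overshoot 9 dB → 9/2.5 = 3.6 dB → -15.4 dB.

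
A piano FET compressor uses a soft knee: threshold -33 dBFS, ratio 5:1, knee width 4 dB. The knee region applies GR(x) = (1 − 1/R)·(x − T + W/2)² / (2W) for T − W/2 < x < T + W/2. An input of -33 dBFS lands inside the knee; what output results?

-33.4 dBFS

x − T + W/2 = -33 − (-33) + 2 = 2.
GR = (1 − 1/5) × 2² / 8 = 0.8 × 4 / 8 = 0.4 dB.
Output = -33 − 0.4 = -33.4 dBFS.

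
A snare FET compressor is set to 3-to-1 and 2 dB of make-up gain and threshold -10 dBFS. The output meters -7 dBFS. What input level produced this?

Before make-up, the level was -7 − 2 = -9 dBFS.
The compressed level sits -9 − (-10) = 1 dB over threshold.
Undo the ratio: input overshoot = 1 × 3 = 3 dB, giving input = -7 dBFS.

-7 dBFS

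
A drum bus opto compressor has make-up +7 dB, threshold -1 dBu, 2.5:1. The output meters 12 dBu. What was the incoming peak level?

Before make-up, the level was 12 − 7 = 5 dBu.
Post-compression overshoot = 5 − (-1) = 6 dB.
Before 2.5:1 compression the overshoot was 6 × 2.5 = 15 dB, so input = -1 + 15 = 14 dBu.

14 dBu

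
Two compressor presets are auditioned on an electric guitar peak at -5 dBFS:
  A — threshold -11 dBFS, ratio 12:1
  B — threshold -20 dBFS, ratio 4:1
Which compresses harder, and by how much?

B, by 5.75 dB

A: 6 dB over, compressed to 0.5 dB over, so 5.5 dB of GR.
B: 15 dB over, compressed to 3.75 dB over, so 11.25 dB of GR.
B reduces 5.75 dB more.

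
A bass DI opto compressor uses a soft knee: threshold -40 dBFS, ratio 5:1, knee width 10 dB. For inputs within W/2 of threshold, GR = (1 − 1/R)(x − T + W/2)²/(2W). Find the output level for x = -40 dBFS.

x − T + W/2 = -40 − (-40) + 5 = 5.
GR = (1 − 1/5) × 5² / 20 = 0.8 × 25 / 20 = 1 dB.
Output = -40 − 1 = -41 dBFS.

-41 dBFS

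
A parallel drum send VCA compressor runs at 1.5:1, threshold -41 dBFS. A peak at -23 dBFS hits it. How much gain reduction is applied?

6 dB

The signal is 18 dB above threshold.
At 1.5:1, output sits 18/1.5 = 12 dB above threshold.
Gain reduction = 18 − 12 = 6 dB.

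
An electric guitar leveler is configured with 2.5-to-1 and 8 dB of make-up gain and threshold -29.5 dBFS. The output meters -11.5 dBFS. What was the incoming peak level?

Before make-up, the level was -11.5 − 8 = -19.5 dBFS.
That's 10 dB above the -29.5 dBFS threshold.
Before 2.5:1 compression the overshoot was 10 × 2.5 = 25 dB, so input = -29.5 + 25 = -4.5 dBFS.

-4.5 dBFS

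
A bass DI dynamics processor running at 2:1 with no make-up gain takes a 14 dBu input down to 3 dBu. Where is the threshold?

-8 dBu

Gain reduction = 14 − 3 = 11 dB; output overshoot = GR / (R − 1) = 11 / 1 = 11 dB.
Threshold = output − output overshoot = 3 − 11 = -8 dBu.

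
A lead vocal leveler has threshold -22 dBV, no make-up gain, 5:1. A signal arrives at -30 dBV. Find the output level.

-30 dBV

-30 dBV is 8 dB below the -22 dBV threshold, so no gain reduction is applied.
Output = input = -30 dBV.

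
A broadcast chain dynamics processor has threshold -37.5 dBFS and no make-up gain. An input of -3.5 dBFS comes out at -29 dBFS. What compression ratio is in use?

Input overshoot = -3.5 − (-37.5) = 34 dB; output overshoot = -29 − (-37.5) = 8.5 dB.
Ratio = 34 / 8.5 = 4.

4:1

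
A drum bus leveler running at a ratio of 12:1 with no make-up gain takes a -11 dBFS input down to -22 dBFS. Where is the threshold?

Gain reduction = -11 − (-22) = 11 dB; output overshoot = GR / (R − 1) = 11 / 11 = 1 dB.
Threshold = output − output overshoot = -22 − 1 = -23 dBFS.

-23 dBFS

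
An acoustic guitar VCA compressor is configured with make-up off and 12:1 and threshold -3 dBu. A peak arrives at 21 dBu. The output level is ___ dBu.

-1 dBu

The input is 24 dB above the -3 dBu threshold.
At 12:1 the overshoot is divided by 12, leaving 2 dB above threshold.
So the level is -3 + 2 = -1 dBu.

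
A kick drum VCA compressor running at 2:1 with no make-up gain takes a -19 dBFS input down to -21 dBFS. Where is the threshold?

-23 dBFS

Gain reduction = -19 − (-21) = 2 dB; output overshoot = GR / (R − 1) = 2 / 1 = 2 dB.
Threshold = output − output overshoot = -21 − 2 = -23 dBFS.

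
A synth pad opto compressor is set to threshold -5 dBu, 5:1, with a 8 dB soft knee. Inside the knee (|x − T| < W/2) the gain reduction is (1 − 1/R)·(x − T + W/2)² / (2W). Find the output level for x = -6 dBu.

-6.45 dBu

x − T + W/2 = -6 − (-5) + 4 = 3.
GR = (1 − 1/5) × 3² / 16 = 0.8 × 9 / 16 = 0.45 dB.
Output = -6 − 0.45 = -6.45 dBu.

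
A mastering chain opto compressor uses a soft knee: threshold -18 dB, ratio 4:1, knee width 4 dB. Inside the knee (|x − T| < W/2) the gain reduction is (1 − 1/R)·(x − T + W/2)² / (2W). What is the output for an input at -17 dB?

x − T + W/2 = -17 − (-18) + 2 = 3.
GR = (1 − 1/4) × 3² / 8 = 0.75 × 9 / 8 = 0.84375 dB.
Output = -17 − 0.84375 = -17.84375 dB.

-17.84375 dB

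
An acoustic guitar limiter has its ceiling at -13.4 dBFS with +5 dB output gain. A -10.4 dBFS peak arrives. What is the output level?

At ∞:1, everything above -13.4 dBFS is held at the ceiling.
Output gain then adds 5 dB: -13.4 + 5 = -8.4 dBFS.

-8.4 dBFS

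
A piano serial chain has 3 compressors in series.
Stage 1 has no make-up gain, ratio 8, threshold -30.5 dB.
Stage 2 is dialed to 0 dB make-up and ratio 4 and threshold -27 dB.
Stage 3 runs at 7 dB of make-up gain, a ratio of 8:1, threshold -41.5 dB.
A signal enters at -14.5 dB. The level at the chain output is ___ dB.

Stage 1: overshoot 16 dB → 16/8 = 2 dB → -28.5 dB.
Stage 2: below threshold (-28.5 ≤ -27); passes unchanged; output -28.5 dB.
Stage 3: overshoot 13 dB → 13/8 = 1.625 dB → -39.875 dB; +7 dB make-up → -32.875 dB.

-32.875 dB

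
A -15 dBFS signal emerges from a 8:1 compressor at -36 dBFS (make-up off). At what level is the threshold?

-39 dBFS

Gain reduction = -15 − (-36) = 21 dB; output overshoot = GR / (R − 1) = 21 / 7 = 3 dB.
Threshold = output − output overshoot = -36 − 3 = -39 dBFS.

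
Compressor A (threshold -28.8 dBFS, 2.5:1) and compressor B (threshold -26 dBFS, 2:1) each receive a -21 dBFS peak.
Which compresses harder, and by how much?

A: overshoot 7.8 dB → output overshoot 3.12 dB → GR 4.68 dB.
B: overshoot 5 dB → output overshoot 2.5 dB → GR 2.5 dB.
A reduces 2.18 dB more.

A, by 2.18 dB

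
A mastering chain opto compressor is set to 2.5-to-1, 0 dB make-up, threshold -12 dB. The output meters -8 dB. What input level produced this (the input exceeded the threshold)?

-2 dB

That's 4 dB above the -12 dB threshold.
Input overshoot = R × output overshoot = 10 dB → input = -12 + 10 = -2 dB.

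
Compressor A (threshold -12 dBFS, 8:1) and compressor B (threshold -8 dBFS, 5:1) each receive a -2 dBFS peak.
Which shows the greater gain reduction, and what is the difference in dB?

A, by 3.95 dB

A: 10 dB over, compressed to 1.25 dB over, so 8.75 dB of GR.
B: 6 dB over, compressed to 1.2 dB over, so 4.8 dB of GR.
A applies 3.95 dB more gain reduction.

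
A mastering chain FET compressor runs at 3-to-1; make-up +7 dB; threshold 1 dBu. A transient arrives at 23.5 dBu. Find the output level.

15.5 dBu

Overshoot: 23.5 − 1 = 22.5 dB.
The 22.5 dB excess becomes 7.5 dB after 3:1 reduction.
So the level is 1 + 7.5 = 8.5 dBu; make-up adds 7 dB, giving 15.5 dBu.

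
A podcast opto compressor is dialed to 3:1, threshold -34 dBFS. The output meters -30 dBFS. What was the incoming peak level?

The compressed level sits -30 − (-34) = 4 dB over threshold.
Before 3:1 compression the overshoot was 4 × 3 = 12 dB, so input = -34 + 12 = -22 dBFS.

-22 dBFS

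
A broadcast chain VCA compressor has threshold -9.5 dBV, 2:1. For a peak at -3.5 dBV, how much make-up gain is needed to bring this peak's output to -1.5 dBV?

5 dB

Without make-up, output = threshold + overshoot/2 = -9.5 + 3 = -6.5 dBV.
Gap to target: 5 dB.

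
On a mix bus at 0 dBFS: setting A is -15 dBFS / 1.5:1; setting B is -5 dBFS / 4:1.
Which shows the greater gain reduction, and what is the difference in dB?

A: overshoot 15 dB → output overshoot 10 dB → GR 5 dB.
B: overshoot 5 dB → output overshoot 1.25 dB → GR 3.75 dB.
A applies 1.25 dB more gain reduction.

A, by 1.25 dB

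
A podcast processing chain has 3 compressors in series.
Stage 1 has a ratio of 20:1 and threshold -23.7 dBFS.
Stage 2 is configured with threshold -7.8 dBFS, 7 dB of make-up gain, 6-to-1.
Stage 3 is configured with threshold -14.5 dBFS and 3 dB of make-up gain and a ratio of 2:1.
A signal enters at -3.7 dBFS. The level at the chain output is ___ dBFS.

-12.7 dBFS

Stage 1: 20 dB above -23.7 dBFS, reduced 20:1 to 1 dB above → -22.7 dBFS.
Stage 2: below threshold (-22.7 ≤ -7.8); passes unchanged; make-up brings it to -15.7 dBFS.
Stage 3: below threshold (-15.7 ≤ -14.5); passes unchanged; make-up brings it to -12.7 dBFS.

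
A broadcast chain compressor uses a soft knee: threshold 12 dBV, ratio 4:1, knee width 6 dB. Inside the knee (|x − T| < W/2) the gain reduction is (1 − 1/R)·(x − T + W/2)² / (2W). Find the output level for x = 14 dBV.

x − T + W/2 = 14 − 12 + 3 = 5.
GR = (1 − 1/4) × 5² / 12 = 0.75 × 25 / 12 = 1.5625 dB.
Output = 14 − 1.5625 = 12.4375 dBV.

12.4375 dBV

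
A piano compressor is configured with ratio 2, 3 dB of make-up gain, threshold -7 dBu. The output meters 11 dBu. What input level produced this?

Stripping the +3 dB make-up gives 8 dBu at the gain stage.
The compressed level sits 8 − (-7) = 15 dB over threshold.
Before 2:1 compression the overshoot was 15 × 2 = 30 dB, so input = -7 + 30 = 23 dBu.

23 dBu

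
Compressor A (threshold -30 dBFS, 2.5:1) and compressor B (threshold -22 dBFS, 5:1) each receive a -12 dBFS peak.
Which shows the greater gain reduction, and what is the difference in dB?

A, by 2.8 dB

A: GR = 18 − 18/2.5 = 10.8 dB.
B: GR = 10 − 10/5 = 8 dB.
A applies 2.8 dB more gain reduction.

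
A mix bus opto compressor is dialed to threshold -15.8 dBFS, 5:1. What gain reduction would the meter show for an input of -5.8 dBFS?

The signal is 10 dB above threshold.
After 5:1 compression the overshoot becomes 10/5 = 2 dB.
GR = overshoot in − overshoot out = 10 − 2 = 8 dB.

8 dB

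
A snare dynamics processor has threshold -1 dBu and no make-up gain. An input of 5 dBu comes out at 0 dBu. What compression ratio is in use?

6:1

Input overshoot = 5 − (-1) = 6 dB; output overshoot = 0 − (-1) = 1 dB.
Ratio = 6 / 1 = 6.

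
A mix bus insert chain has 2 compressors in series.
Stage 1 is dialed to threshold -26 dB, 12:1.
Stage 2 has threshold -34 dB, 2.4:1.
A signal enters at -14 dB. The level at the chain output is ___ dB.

Stage 1: overshoot 12 dB → 12/12 = 1 dB → -25 dB.
Stage 2: -25 dB is 9 dB over -34 dB; at 2.4:1 that becomes 3.75 dB over, giving -30.25 dB.

-30.25 dB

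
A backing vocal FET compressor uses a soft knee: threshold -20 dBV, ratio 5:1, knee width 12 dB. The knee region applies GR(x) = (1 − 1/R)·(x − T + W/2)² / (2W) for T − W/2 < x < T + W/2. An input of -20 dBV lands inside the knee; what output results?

x − T + W/2 = -20 − (-20) + 6 = 6.
GR = (1 − 1/5) × 6² / 24 = 0.8 × 36 / 24 = 1.2 dB.
Output = -20 − 1.2 = -21.2 dBV.

-21.2 dBV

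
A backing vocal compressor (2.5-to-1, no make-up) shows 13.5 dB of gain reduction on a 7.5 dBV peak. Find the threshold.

Input is 22.5 dB above T (since output overshoot × R = input overshoot: (-6 − T)·2.5 = 7.5 − T gives T = -15 dBV).
Check: -15 + (7.5 − (-15))/2.5 = -15 + 9 = -6 dBV. ✓

-15 dBV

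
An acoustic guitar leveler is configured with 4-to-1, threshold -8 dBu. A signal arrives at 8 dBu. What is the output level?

Overshoot: 8 − (-8) = 16 dB.
At 4:1 the overshoot is divided by 4, leaving 4 dB above threshold.
Output = -8 + 4 = -4 dBu.

-4 dBu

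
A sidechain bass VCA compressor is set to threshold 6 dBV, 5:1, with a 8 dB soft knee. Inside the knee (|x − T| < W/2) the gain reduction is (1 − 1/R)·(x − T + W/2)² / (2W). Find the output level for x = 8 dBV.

6.2 dBV

x − T + W/2 = 8 − 6 + 4 = 6.
GR = (1 − 1/5) × 6² / 16 = 0.8 × 36 / 16 = 1.8 dB.
Output = 8 − 1.8 = 6.2 dBV.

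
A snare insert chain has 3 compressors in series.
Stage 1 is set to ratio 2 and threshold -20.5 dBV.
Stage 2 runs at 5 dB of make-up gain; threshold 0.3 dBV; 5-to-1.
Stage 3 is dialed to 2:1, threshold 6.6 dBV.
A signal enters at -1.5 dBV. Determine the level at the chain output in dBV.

-6 dBV

Stage 1: 19 dB above -20.5 dBV, reduced 2:1 to 9.5 dB above → -11 dBV.
Stage 2: below threshold (-11 ≤ 0.3); passes unchanged; make-up brings it to -6 dBV.
Stage 3: -6 dBV is at or below the 6.6 dBV threshold — no compression; output -6 dBV.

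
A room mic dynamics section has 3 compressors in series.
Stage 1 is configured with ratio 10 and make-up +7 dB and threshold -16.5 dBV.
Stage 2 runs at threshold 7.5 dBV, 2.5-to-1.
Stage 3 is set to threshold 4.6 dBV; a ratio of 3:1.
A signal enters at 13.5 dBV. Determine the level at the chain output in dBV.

-6.5 dBV

Stage 1: 13.5 dBV is 30 dB over -16.5 dBV; at 10:1 that becomes 3 dB over, giving -13.5 dBV; +7 dB make-up → -6.5 dBV.
Stage 2: -6.5 dBV is at or below the 7.5 dBV threshold — no compression; output -6.5 dBV.
Stage 3: -6.5 dBV is at or below the 4.6 dBV threshold — no compression; output -6.5 dBV.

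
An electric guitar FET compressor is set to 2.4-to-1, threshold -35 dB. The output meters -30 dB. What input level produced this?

Post-compression overshoot = -30 − (-35) = 5 dB.
Input overshoot = R × output overshoot = 12 dB → input = -35 + 12 = -23 dB.

-23 dB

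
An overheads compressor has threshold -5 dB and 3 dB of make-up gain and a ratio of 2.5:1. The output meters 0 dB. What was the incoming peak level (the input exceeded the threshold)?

0 dB

Remove make-up: 0 − 3 = -3 dB.
The compressed level sits -3 − (-5) = 2 dB over threshold.
Before 2.5:1 compression the overshoot was 2 × 2.5 = 5 dB, so input = -5 + 5 = 0 dB.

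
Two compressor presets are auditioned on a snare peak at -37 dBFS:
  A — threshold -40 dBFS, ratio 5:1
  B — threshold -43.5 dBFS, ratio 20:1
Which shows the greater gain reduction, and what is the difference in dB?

A: overshoot 3 dB → output overshoot 0.6 dB → GR 2.4 dB.
B: overshoot 6.5 dB → output overshoot 0.325 dB → GR 6.175 dB.
B reduces 3.775 dB more.

B, by 3.775 dB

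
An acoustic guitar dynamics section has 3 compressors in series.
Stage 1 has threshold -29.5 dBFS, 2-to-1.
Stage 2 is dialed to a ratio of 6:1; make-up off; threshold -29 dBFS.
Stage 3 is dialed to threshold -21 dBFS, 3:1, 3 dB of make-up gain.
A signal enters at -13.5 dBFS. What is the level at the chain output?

-24.75 dBFS

Stage 1: 16 dB above -29.5 dBFS, reduced 2:1 to 8 dB above → -21.5 dBFS.
Stage 2: 7.5 dB above -29 dBFS, reduced 6:1 to 1.25 dB above → -27.75 dBFS.
Stage 3: -27.75 dBFS ≤ -21 dBFS, so stage 3 doesn't engage; make-up brings it to -24.75 dBFS.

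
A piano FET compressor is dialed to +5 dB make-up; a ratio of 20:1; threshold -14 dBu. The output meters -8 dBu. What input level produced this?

6 dBu

Before make-up, the level was -8 − 5 = -13 dBu.
Post-compression overshoot = -13 − (-14) = 1 dB.
Before 20:1 compression the overshoot was 1 × 20 = 20 dB, so input = -14 + 20 = 6 dBu.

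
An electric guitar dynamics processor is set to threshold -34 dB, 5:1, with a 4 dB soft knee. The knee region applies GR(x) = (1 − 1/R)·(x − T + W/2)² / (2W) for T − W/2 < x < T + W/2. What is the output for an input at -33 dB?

-33.9 dB

x − T + W/2 = -33 − (-34) + 2 = 3.
GR = (1 − 1/5) × 3² / 8 = 0.8 × 9 / 8 = 0.9 dB.
Output = -33 − 0.9 = -33.9 dB.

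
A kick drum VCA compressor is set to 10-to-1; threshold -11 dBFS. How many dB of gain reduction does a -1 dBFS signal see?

9 dB

-1 dBFS exceeds the threshold by 10 dB.
After 10:1 compression the overshoot becomes 10/10 = 1 dB.
So the signal is attenuated by 10 − 1 = 9 dB.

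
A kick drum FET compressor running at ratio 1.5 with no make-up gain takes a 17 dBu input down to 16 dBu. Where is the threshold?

14 dBu

Input is 3 dB above T (since output overshoot × R = input overshoot: (16 − T)·1.5 = 17 − T gives T = 14 dBu).
Check: 14 + (17 − 14)/1.5 = 14 + 2 = 16 dBu. ✓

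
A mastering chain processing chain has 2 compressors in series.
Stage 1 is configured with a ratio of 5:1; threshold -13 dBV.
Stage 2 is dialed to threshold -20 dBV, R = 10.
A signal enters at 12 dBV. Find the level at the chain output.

-18.8 dBV

Stage 1: overshoot 25 dB → 25/5 = 5 dB → -8 dBV.
Stage 2: 12 dB above -20 dBV, reduced 10:1 to 1.2 dB above → -18.8 dBV.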